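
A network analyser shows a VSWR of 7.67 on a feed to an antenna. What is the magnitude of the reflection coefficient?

|Γ| ≈ 0.769

|Γ| = (S − 1)/(S + 1) = (7.67 − 1)/(7.67 + 1) = 6.67/8.67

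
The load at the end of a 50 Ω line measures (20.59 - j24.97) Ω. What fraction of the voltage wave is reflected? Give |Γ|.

|Γ| ≈ 0.515

Γ = (Z_L − Z_0)/(Z_L + Z_0) = (-29.41 − j24.97)/(70.59 − j24.97)
|Γ| = 38.6/74.9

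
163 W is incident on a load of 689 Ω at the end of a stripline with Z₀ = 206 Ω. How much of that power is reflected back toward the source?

P_reflected ≈ 47.5 W

Γ = (689 − 206)/(689 + 206) = 0.54
|Γ|² = 0.291
P_refl = |Γ|²·P_inc = 47.5 W, P_del = (1 − |Γ|²)·P_inc = 116 W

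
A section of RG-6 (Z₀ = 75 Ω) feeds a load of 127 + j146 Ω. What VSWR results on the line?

Γ = (Z_L − Z_0)/(Z_L + Z_0) = (52 + j146)/(202 + j146)
|Γ| = 155/249 = 0.622
VSWR = (1 + |Γ|)/(1 − |Γ|) = 1.62/0.378

VSWR ≈ 4.29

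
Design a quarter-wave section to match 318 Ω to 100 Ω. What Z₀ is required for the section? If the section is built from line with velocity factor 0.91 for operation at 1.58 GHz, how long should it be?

Z_qwt ≈ 178 Ω; length ≈ 4.32 cm

Z_qwt = √(Z_0·R_L) = √(100 × 318) = √31800
λ = 0.91·c/f = 0.173 m, so l = λ/4 = 0.0432 m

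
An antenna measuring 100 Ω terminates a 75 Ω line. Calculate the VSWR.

VSWR ≈ 1.33

For a purely resistive load, VSWR = R_L/Z_0 or Z_0/R_L (whichever > 1) = 100/75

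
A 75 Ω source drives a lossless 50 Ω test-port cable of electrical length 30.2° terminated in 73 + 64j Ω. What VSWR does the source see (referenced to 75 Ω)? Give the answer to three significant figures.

VSWR ≈ 2.02

tan(βl) = 0.582
Z_in = Z_0·(Z_L + jZ_0·tanβl)/(Z_0 + jZ_L·tanβl) = 124 − j48.6 Ω
Γ_s = (Z_in − Z_s)/(Z_in + Z_s) = (49.2 − j48.6)/(199 − j48.6), |Γ_s| = 0.337
VSWR = (1 + |Γ_s|)/(1 − |Γ_s|)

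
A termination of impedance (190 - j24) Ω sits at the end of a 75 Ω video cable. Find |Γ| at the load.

|Γ| ≈ 0.442

Γ = (Z_L − Z_0)/(Z_L + Z_0) = (115 − j24)/(265 − j24)
|Γ| = 117/266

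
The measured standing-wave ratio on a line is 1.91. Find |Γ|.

|Γ| = (S − 1)/(S + 1) = (1.91 − 1)/(1.91 + 1) = 0.91/2.91

|Γ| ≈ 0.313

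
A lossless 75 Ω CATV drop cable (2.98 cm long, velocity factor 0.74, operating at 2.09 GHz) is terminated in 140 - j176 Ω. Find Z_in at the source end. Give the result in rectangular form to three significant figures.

λ = v/f = 0.74·c / 2.09 GHz = 0.106 m
βl = 2π·l/λ = 2π × 0.281 = 101°
tan(βl) = tan(101°) = -5.15
Z_in = Z_0·(Z_L + jZ_0·tanβl)/(Z_0 + jZ_L·tanβl)
     = 75·(140 − j562)/(-831 − j720)

Z_in ≈ 17.9 + j35.2 Ω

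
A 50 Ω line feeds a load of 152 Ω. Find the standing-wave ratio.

VSWR ≈ 3.04

Γ = (152 − 50)/(152 + 50) = 0.505
VSWR = (1 + 0.505)/(1 − 0.505)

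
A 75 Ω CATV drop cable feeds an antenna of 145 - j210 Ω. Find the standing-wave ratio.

VSWR ≈ 6.35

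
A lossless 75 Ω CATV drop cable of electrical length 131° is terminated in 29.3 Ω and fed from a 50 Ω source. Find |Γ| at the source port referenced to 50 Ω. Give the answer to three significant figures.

|Γ| ≈ 0.498

tan(βl) = -1.15
Z_in = Z_0·(Z_L + jZ_0·tanβl)/(Z_0 + jZ_L·tanβl) = 56.6 − j60.8 Ω
Γ_s = (Z_in − Z_s)/(Z_in + Z_s) = (6.64 − j60.8)/(107 − j60.8), |Γ_s| = 0.498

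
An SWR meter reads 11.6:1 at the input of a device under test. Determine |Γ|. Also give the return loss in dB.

|Γ| ≈ 0.841; return loss ≈ 1.5 dB

|Γ| = (S − 1)/(S + 1) = (11.6 − 1)/(11.6 + 1) = 10.6/12.6
RL = −20·log₁₀|Γ| = −20·log₁₀(0.841)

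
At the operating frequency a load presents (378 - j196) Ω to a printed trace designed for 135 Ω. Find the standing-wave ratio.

VSWR ≈ 3.63

Γ = (Z_L − Z_0)/(Z_L + Z_0) = (243 − j196)/(513 − j196)
|Γ| = 312/549 = 0.568
VSWR = (1 + |Γ|)/(1 − |Γ|) = 1.57/0.432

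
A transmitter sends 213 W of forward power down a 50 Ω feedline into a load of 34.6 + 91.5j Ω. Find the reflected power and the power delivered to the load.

|Γ| = |(-15.4 + j91.5)/(84.6 + j91.5)| = 0.745
|Γ|² = 0.554
P_refl = |Γ|²·P_inc = 118 W, P_del = (1 − |Γ|²)·P_inc = 94.9 W

P_reflected ≈ 118 W; P_delivered ≈ 94.9 W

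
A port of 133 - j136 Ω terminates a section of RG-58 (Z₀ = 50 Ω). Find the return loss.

Γ = (83 − j136)/(183 − j136), |Γ| = 0.699
RL = −20·log₁₀|Γ| = −20·log₁₀(0.699)

RL ≈ 3.11 dB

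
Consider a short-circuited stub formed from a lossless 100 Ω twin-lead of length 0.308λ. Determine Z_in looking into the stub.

βl = 2π × 0.308 = 111°
tan(βl) = -2.62
For a short-circuited stub, Z_in = jZ_0·tan(βl)

Z_in ≈ −j262 Ω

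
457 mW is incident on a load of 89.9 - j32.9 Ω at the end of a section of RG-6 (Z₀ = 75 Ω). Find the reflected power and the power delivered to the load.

|Γ| = |(14.9 − j32.9)/(164.9 − j32.9)| = 0.215
|Γ|² = 0.0461
P_refl = |Γ|²·P_inc = 21.1 mW, P_del = (1 − |Γ|²)·P_inc = 436 mW

P_reflected ≈ 21.1 mW; P_delivered ≈ 436 mW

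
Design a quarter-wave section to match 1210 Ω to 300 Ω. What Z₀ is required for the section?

Z_qwt ≈ 602 Ω

Z_qwt = √(Z_0·R_L) = √(300 × 1210) = √363000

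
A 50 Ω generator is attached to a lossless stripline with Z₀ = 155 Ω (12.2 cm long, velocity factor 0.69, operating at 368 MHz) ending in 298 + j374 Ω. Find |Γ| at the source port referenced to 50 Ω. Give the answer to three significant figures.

λ = v/f = 0.69·c / 368 MHz = 0.562 m
βl = 2π·l/λ = 2π × 0.217 = 78.1°
tan(βl) = 4.74
Z_in = Z_0·(Z_L + jZ_0·tanβl)/(Z_0 + jZ_L·tanβl) = 36.4 − j74.4 Ω
Γ_s = (Z_in − Z_s)/(Z_in + Z_s) = (-13.6 − j74.4)/(86.4 − j74.4), |Γ_s| = 0.663

|Γ| ≈ 0.663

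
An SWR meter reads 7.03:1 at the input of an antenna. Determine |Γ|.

|Γ| = (S − 1)/(S + 1) = (7.03 − 1)/(7.03 + 1) = 6.03/8.03

|Γ| ≈ 0.751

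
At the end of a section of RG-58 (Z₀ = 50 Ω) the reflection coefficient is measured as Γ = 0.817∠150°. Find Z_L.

Z_L = Z_0·(1 + Γ)/(1 − Γ) = 50·(0.292 + j0.408)/(1.71 − j0.408)

Z_L ≈ 5.39 + j13.3 Ω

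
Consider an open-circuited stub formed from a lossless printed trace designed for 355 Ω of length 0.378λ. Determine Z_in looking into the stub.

βl = 2π × 0.378 = 136°
tan(βl) = -0.963
For an open-circuited stub, Z_in = −jZ_0·cot(βl) = −jZ_0/tan(βl)

Z_in ≈ +j369 Ω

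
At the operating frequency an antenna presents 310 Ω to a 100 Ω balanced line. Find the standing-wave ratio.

Γ = (310 − 100)/(310 + 100) = 0.512
VSWR = (1 + 0.512)/(1 − 0.512)

VSWR ≈ 3.1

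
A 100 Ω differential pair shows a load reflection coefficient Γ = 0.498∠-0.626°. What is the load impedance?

Z_L = Z_0·(1 + Γ)/(1 − Γ) = 100·(1.5 − j0.00544)/(0.502 + j0.00544)

Z_L ≈ 298 − j4.32 Ω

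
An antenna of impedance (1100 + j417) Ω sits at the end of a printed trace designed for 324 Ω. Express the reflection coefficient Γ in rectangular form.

Γ ≈ 0.581 + j0.123

Γ = (Z_L − Z_0)/(Z_L + Z_0) = (776 + j417)/(1424 + j417)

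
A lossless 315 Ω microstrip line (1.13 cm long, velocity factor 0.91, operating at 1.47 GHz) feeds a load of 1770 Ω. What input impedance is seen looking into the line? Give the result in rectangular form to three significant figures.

Z_in ≈ 337 − j634 Ω

λ = v/f = 0.91·c / 1.47 GHz = 0.186 m
βl = 2π·l/λ = 2π × 0.0608 = 21.9°
tan(βl) = tan(21.9°) = 0.402
Z_in = Z_0·(Z_L + jZ_0·tanβl)/(Z_0 + jZ_L·tanβl)
     = 315·(1770 + j127)/(315 + j712)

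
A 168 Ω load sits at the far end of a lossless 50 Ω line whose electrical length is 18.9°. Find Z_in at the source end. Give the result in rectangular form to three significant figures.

tan(βl) = tan(18.9°) = 0.342
Z_in = Z_0·(Z_L + jZ_0·tanβl)/(Z_0 + jZ_L·tanβl)
     = 50·(168 + j17.1)/(50 + j57.5)

Z_in ≈ 80.8 − j75.8 Ω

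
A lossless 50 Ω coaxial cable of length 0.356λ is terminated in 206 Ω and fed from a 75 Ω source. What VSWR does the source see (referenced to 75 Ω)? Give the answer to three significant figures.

βl = 2π × 0.356 = 128°
tan(βl) = -1.27
Z_in = Z_0·(Z_L + jZ_0·tanβl)/(Z_0 + jZ_L·tanβl) = 18.9 + j35.7 Ω
Γ_s = (Z_in − Z_s)/(Z_in + Z_s) = (-56.1 + j35.7)/(93.9 + j35.7), |Γ_s| = 0.661
VSWR = (1 + |Γ_s|)/(1 − |Γ_s|)

VSWR ≈ 4.9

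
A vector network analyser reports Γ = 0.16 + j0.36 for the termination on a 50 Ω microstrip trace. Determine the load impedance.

Z_L = Z_0·(1 + Γ)/(1 − Γ) = 50·(1.16 + j0.36)/(0.84 − j0.36)

Z_L ≈ 50.6 + j43.1 Ω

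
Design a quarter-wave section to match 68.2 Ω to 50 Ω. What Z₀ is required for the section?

Z_qwt ≈ 58.4 Ω

Z_qwt = √(Z_0·R_L) = √(50 × 68.2) = √3410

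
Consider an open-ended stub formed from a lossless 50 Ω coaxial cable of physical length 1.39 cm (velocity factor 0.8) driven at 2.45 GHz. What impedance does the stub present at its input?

Z_in ≈ −j40.4 Ω

λ = v/f = 0.8·c / 2.45 GHz = 0.098 m
βl = 2π·l/λ = 2π × 0.142 = 51.1°
tan(βl) = 1.24
For an open-ended stub, Z_in = −jZ_0·cot(βl) = −jZ_0/tan(βl)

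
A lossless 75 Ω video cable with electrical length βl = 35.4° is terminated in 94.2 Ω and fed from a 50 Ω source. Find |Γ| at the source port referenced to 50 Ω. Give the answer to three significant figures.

tan(βl) = 0.711
Z_in = Z_0·(Z_L + jZ_0·tanβl)/(Z_0 + jZ_L·tanβl) = 78.9 − j17.1 Ω
Γ_s = (Z_in − Z_s)/(Z_in + Z_s) = (28.9 − j17.1)/(129 − j17.1), |Γ_s| = 0.258

|Γ| ≈ 0.258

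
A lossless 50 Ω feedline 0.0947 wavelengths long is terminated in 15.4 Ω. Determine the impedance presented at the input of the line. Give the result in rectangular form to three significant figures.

Z_in ≈ 21.5 + j29.4 Ω

βl = 2π × 0.0947 = 34.1°
tan(βl) = tan(34.1°) = 0.677
Z_in = Z_0·(Z_L + jZ_0·tanβl)/(Z_0 + jZ_L·tanβl)
     = 50·(15.4 + j33.8)/(50 + j10.4)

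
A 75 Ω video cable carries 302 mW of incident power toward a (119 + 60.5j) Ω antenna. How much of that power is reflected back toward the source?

|Γ| = |(44 + j60.5)/(194 + j60.5)| = 0.368
|Γ|² = 0.136
P_refl = |Γ|²·P_inc = 40.9 mW, P_del = (1 − |Γ|²)·P_inc = 261 mW

P_reflected ≈ 40.9 mW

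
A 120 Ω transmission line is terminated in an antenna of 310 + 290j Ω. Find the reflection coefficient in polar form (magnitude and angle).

Γ ≈ 0.668 ∠ 22.8°

Γ = (Z_L − Z_0)/(Z_L + Z_0) = (190 + j290)/(430 + j290)
|Γ| = 347/519 = 0.668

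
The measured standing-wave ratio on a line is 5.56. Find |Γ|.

|Γ| ≈ 0.695

|Γ| = (S − 1)/(S + 1) = (5.56 − 1)/(5.56 + 1) = 4.56/6.56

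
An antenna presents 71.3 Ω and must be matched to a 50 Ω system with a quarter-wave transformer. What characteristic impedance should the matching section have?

Z_qwt ≈ 59.7 Ω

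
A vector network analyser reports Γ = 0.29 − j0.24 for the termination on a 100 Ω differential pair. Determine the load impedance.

Z_L ≈ 153 − j85.5 Ω

Z_L = Z_0·(1 + Γ)/(1 − Γ) = 100·(1.29 − j0.24)/(0.71 + j0.24)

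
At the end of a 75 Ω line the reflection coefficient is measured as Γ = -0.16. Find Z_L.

Z_L ≈ 54.3 Ω

Z_L = Z_0·(1 + Γ)/(1 − Γ) = 75·(0.84)/(1.16)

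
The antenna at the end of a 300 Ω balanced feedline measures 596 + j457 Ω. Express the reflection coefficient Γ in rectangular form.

Γ = (Z_L − Z_0)/(Z_L + Z_0) = (296 + j457)/(896 + j457)

Γ ≈ 0.469 + j0.271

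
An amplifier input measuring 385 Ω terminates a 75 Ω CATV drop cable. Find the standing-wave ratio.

Γ = (385 − 75)/(385 + 75) = 0.674
VSWR = (1 + 0.674)/(1 − 0.674)

VSWR ≈ 5.13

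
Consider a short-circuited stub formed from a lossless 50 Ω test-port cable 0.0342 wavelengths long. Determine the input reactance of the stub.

X_in ≈ 10.9 Ω (inductive)

βl = 2π × 0.0342 = 12.3°
tan(βl) = 0.218
For a short-circuited stub, Z_in = jZ_0·tan(βl)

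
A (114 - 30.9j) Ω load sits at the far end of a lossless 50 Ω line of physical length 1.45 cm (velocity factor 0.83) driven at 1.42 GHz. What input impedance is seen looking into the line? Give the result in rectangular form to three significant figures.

Z_in ≈ 42.8 − j43 Ω

λ = v/f = 0.83·c / 1.42 GHz = 0.175 m
βl = 2π·l/λ = 2π × 0.0827 = 29.8°
tan(βl) = tan(29.8°) = 0.572
Z_in = Z_0·(Z_L + jZ_0·tanβl)/(Z_0 + jZ_L·tanβl)
     = 50·(114 − j2.3)/(67.7 + j65.2)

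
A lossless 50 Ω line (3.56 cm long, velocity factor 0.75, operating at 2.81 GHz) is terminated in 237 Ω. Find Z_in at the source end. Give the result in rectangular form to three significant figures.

λ = v/f = 0.75·c / 2.81 GHz = 0.0801 m
βl = 2π·l/λ = 2π × 0.445 = 160°
tan(βl) = tan(160°) = -0.363
Z_in = Z_0·(Z_L + jZ_0·tanβl)/(Z_0 + jZ_L·tanβl)
     = 50·(237 − j18.1)/(50 − j86)

Z_in ≈ 67.8 + j98.4 Ω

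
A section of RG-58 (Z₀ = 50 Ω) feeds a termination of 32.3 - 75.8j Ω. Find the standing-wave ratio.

Γ = (Z_L − Z_0)/(Z_L + Z_0) = (-17.7 − j75.8)/(82.3 − j75.8)
|Γ| = 77.8/112 = 0.696
VSWR = (1 + |Γ|)/(1 − |Γ|) = 1.7/0.304

VSWR ≈ 5.57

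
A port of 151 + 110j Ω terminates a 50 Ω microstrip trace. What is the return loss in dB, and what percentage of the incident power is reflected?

Γ = (101 + j110)/(201 + j110), |Γ| = 0.652
RL = −20·log₁₀(0.652) = 3.72 dB
P_refl/P_inc = |Γ|² = 0.425

RL ≈ 3.72 dB; 42.5% of incident power reflected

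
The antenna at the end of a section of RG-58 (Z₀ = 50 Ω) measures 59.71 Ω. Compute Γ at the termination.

Γ = (Z_L − Z_0)/(Z_L + Z_0) = (59.71 − 50)/(59.71 + 50) = 9.71/109.7

Γ = 0.0885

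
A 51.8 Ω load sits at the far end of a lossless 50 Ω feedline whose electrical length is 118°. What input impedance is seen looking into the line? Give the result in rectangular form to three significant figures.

Z_in ≈ 49 + j1.44 Ω

tan(βl) = tan(118°) = -1.88
Z_in = Z_0·(Z_L + jZ_0·tanβl)/(Z_0 + jZ_L·tanβl)
     = 50·(51.8 − j94)/(50 − j97.4)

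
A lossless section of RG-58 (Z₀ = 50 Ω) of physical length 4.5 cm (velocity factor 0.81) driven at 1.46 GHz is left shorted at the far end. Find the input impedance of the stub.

Z_in ≈ −j389 Ω

λ = v/f = 0.81·c / 1.46 GHz = 0.166 m
βl = 2π·l/λ = 2π × 0.27 = 97.3°
tan(βl) = -7.77
For a shorted stub, Z_in = jZ_0·tan(βl)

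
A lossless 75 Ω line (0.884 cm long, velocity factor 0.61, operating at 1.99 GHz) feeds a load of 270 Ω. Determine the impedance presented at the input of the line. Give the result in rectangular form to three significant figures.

λ = v/f = 0.61·c / 1.99 GHz = 0.092 m
βl = 2π·l/λ = 2π × 0.0961 = 34.6°
tan(βl) = tan(34.6°) = 0.69
Z_in = Z_0·(Z_L + jZ_0·tanβl)/(Z_0 + jZ_L·tanβl)
     = 75·(270 + j51.8)/(75 + j186)

Z_in ≈ 55.6 − j86.3 Ω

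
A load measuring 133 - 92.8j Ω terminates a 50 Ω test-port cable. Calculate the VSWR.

VSWR ≈ 4.09

Γ = (Z_L − Z_0)/(Z_L + Z_0) = (83 − j92.8)/(183 − j92.8)
|Γ| = 125/205 = 0.607
VSWR = (1 + |Γ|)/(1 − |Γ|) = 1.61/0.393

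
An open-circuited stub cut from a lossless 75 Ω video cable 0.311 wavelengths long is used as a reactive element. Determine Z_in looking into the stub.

Z_in ≈ +j30.2 Ω

βl = 2π × 0.311 = 112°
tan(βl) = -2.48
For an open-circuited stub, Z_in = −jZ_0·cot(βl) = −jZ_0/tan(βl)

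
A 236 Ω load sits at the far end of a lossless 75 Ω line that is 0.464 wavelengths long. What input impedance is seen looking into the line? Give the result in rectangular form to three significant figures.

βl = 2π × 0.464 = 167°
tan(βl) = tan(167°) = -0.23
Z_in = Z_0·(Z_L + jZ_0·tanβl)/(Z_0 + jZ_L·tanβl)
     = 75·(236 − j17.3)/(75 − j54.3)

Z_in ≈ 163 + j101 Ω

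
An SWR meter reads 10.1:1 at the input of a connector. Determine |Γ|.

|Γ| = (S − 1)/(S + 1) = (10.1 − 1)/(10.1 + 1) = 9.1/11.1

|Γ| ≈ 0.82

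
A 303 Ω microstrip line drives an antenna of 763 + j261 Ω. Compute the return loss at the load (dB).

Γ = (460 + j261)/(1066 + j261), |Γ| = 0.482
RL = −20·log₁₀|Γ| = −20·log₁₀(0.482)

RL ≈ 6.34 dB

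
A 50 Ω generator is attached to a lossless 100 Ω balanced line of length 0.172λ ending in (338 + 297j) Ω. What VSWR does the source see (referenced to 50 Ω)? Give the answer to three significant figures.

βl = 2π × 0.172 = 61.9°
tan(βl) = 1.87
Z_in = Z_0·(Z_L + jZ_0·tanβl)/(Z_0 + jZ_L·tanβl) = 25 − j71.4 Ω
Γ_s = (Z_in − Z_s)/(Z_in + Z_s) = (-25 − j71.4)/(75 − j71.4), |Γ_s| = 0.73
VSWR = (1 + |Γ_s|)/(1 − |Γ_s|)

VSWR ≈ 6.42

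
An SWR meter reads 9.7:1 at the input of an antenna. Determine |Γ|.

|Γ| ≈ 0.813

|Γ| = (S − 1)/(S + 1) = (9.7 − 1)/(9.7 + 1) = 8.7/10.7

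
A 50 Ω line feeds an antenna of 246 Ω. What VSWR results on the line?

VSWR ≈ 4.92

Γ = (246 − 50)/(246 + 50) = 0.662
VSWR = (1 + 0.662)/(1 − 0.662)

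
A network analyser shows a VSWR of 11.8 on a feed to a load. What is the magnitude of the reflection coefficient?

|Γ| = (S − 1)/(S + 1) = (11.8 − 1)/(11.8 + 1) = 10.8/12.8

|Γ| ≈ 0.844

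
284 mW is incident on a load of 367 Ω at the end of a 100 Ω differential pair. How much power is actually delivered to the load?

P_delivered ≈ 191 mW

Γ = (367 − 100)/(367 + 100) = 0.572
|Γ|² = 0.327
P_refl = |Γ|²·P_inc = 92.8 mW, P_del = (1 − |Γ|²)·P_inc = 191 mW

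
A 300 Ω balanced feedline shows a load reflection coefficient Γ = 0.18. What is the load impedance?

Z_L = Z_0·(1 + Γ)/(1 − Γ) = 300·(1.18)/(0.82)

Z_L ≈ 432 Ω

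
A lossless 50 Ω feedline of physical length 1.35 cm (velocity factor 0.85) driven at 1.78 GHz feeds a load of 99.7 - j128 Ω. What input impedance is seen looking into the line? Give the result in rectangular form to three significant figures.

λ = v/f = 0.85·c / 1.78 GHz = 0.143 m
βl = 2π·l/λ = 2π × 0.0942 = 33.9°
tan(βl) = tan(33.9°) = 0.673
Z_in = Z_0·(Z_L + jZ_0·tanβl)/(Z_0 + jZ_L·tanβl)
     = 50·(99.7 − j94.4)/(136 + j67.1)

Z_in ≈ 15.7 − j42.4 Ω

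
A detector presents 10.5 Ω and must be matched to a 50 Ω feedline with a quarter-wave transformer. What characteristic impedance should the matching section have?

Z_qwt ≈ 22.9 Ω

Z_qwt = √(Z_0·R_L) = √(50 × 10.5) = √525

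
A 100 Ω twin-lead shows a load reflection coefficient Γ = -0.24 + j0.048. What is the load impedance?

Z_L = Z_0·(1 + Γ)/(1 − Γ) = 100·(0.76 + j0.048)/(1.24 − j0.048)

Z_L ≈ 61 + j6.23 Ω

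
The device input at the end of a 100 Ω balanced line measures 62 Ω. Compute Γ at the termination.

Γ = (Z_L − Z_0)/(Z_L + Z_0) = (62 − 100)/(62 + 100) = -38/162

Γ = -0.235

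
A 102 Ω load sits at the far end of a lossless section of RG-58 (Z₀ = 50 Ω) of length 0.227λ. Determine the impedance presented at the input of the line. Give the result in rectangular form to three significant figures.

Z_in ≈ 24.9 − j5.5 Ω

βl = 2π × 0.227 = 81.7°
tan(βl) = tan(81.7°) = 6.87
Z_in = Z_0·(Z_L + jZ_0·tanβl)/(Z_0 + jZ_L·tanβl)
     = 50·(102 + j344)/(50 + j701)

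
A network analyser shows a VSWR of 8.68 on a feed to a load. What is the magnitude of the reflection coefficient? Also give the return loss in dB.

|Γ| = (S − 1)/(S + 1) = (8.68 − 1)/(8.68 + 1) = 7.68/9.68
RL = −20·log₁₀|Γ| = −20·log₁₀(0.793)

|Γ| ≈ 0.793; return loss ≈ 2.01 dB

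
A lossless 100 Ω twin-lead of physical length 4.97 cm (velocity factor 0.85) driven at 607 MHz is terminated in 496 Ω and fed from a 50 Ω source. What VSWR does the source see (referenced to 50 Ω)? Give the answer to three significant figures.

VSWR ≈ 6.6

λ = v/f = 0.85·c / 607 MHz = 0.42 m
βl = 2π·l/λ = 2π × 0.118 = 42.6°
tan(βl) = 0.919
Z_in = Z_0·(Z_L + jZ_0·tanβl)/(Z_0 + jZ_L·tanβl) = 42 − j99.6 Ω
Γ_s = (Z_in − Z_s)/(Z_in + Z_s) = (-8 − j99.6)/(92 − j99.6), |Γ_s| = 0.737
VSWR = (1 + |Γ_s|)/(1 − |Γ_s|)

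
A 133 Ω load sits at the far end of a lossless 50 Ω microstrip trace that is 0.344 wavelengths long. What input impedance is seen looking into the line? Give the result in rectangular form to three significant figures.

βl = 2π × 0.344 = 124°
tan(βl) = tan(124°) = -1.49
Z_in = Z_0·(Z_L + jZ_0·tanβl)/(Z_0 + jZ_L·tanβl)
     = 50·(133 − j74.6)/(50 − j198)

Z_in ≈ 25.6 + j27.1 Ω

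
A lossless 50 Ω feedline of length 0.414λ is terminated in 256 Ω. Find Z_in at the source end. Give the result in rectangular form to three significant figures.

Z_in ≈ 33.4 + j72.5 Ω

βl = 2π × 0.414 = 149°
tan(βl) = tan(149°) = -0.6
Z_in = Z_0·(Z_L + jZ_0·tanβl)/(Z_0 + jZ_L·tanβl)
     = 50·(256 − j30)/(50 − j154)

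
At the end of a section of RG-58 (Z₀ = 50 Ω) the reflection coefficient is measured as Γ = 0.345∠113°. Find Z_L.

Z_L = Z_0·(1 + Γ)/(1 − Γ) = 50·(0.865 + j0.318)/(1.13 − j0.318)

Z_L ≈ 31.7 + j22.9 Ω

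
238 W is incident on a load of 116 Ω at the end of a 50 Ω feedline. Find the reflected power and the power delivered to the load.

P_reflected ≈ 37.6 W; P_delivered ≈ 200 W

Γ = (116 − 50)/(116 + 50) = 0.398
|Γ|² = 0.158
P_refl = |Γ|²·P_inc = 37.6 W, P_del = (1 − |Γ|²)·P_inc = 200 W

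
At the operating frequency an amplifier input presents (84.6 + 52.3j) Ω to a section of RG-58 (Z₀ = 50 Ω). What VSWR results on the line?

Γ = (Z_L − Z_0)/(Z_L + Z_0) = (34.6 + j52.3)/(134.6 + j52.3)
|Γ| = 62.7/144 = 0.434
VSWR = (1 + |Γ|)/(1 − |Γ|) = 1.43/0.566

VSWR ≈ 2.54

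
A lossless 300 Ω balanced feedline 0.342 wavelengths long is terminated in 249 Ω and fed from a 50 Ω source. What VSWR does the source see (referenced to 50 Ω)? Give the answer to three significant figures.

βl = 2π × 0.342 = 123°
tan(βl) = -1.53
Z_in = Z_0·(Z_L + jZ_0·tanβl)/(Z_0 + jZ_L·tanβl) = 319 − j54.6 Ω
Γ_s = (Z_in − Z_s)/(Z_in + Z_s) = (269 − j54.6)/(369 − j54.6), |Γ_s| = 0.736
VSWR = (1 + |Γ_s|)/(1 − |Γ_s|)

VSWR ≈ 6.56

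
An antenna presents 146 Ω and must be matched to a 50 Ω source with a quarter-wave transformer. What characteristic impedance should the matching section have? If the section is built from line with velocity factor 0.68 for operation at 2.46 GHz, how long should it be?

Z_qwt ≈ 85.4 Ω; length ≈ 2.07 cm

Z_qwt = √(Z_0·R_L) = √(50 × 146) = √7300
λ = 0.68·c/f = 0.0829 m, so l = λ/4 = 0.0207 m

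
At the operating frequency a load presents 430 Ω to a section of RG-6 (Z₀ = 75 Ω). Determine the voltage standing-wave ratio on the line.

VSWR ≈ 5.73

Γ = (430 − 75)/(430 + 75) = 0.703
VSWR = (1 + 0.703)/(1 − 0.703)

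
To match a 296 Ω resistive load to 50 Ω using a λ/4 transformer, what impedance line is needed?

Z_qwt ≈ 122 Ω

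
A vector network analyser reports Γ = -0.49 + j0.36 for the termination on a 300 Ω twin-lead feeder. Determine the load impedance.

Z_L ≈ 80.5 + j91.9 Ω

Z_L = Z_0·(1 + Γ)/(1 − Γ) = 300·(0.51 + j0.36)/(1.49 − j0.36)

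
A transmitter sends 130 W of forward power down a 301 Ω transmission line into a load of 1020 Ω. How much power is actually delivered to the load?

P_delivered ≈ 91.5 W

Γ = (1020 − 301)/(1020 + 301) = 0.544
|Γ|² = 0.296
P_refl = |Γ|²·P_inc = 38.5 W, P_del = (1 − |Γ|²)·P_inc = 91.5 W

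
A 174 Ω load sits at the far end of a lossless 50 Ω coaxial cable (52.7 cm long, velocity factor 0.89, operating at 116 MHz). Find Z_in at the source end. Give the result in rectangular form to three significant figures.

λ = v/f = 0.89·c / 116 MHz = 2.3 m
βl = 2π·l/λ = 2π × 0.229 = 82.4°
tan(βl) = tan(82.4°) = 7.52
Z_in = Z_0·(Z_L + jZ_0·tanβl)/(Z_0 + jZ_L·tanβl)
     = 50·(174 + j376)/(50 + j1310)

Z_in ≈ 14.6 − j6.09 Ω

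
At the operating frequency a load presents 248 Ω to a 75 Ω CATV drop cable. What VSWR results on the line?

VSWR ≈ 3.31

Γ = (248 − 75)/(248 + 75) = 0.536
VSWR = (1 + 0.536)/(1 − 0.536)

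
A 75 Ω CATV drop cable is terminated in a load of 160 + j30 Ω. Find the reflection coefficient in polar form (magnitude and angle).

Γ ≈ 0.38 ∠ 12.2°

Γ = (Z_L − Z_0)/(Z_L + Z_0) = (85 + j30)/(235 + j30)
|Γ| = 90.1/237 = 0.38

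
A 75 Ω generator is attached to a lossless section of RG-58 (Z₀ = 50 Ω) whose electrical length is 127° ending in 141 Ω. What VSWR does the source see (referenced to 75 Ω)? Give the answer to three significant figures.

VSWR ≈ 3.43

tan(βl) = -1.33
Z_in = Z_0·(Z_L + jZ_0·tanβl)/(Z_0 + jZ_L·tanβl) = 25.9 + j30.7 Ω
Γ_s = (Z_in − Z_s)/(Z_in + Z_s) = (-49.1 + j30.7)/(101 + j30.7), |Γ_s| = 0.549
VSWR = (1 + |Γ_s|)/(1 − |Γ_s|)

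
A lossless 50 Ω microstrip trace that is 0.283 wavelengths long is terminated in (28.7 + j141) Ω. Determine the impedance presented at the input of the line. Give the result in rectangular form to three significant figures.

Z_in ≈ 3.15 − j6.11 Ω

βl = 2π × 0.283 = 102°
tan(βl) = tan(102°) = -4.75
Z_in = Z_0·(Z_L + jZ_0·tanβl)/(Z_0 + jZ_L·tanβl)
     = 50·(28.7 − j96.7)/(720 − j136)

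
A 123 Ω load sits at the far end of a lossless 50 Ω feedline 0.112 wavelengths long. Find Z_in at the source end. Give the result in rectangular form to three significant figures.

βl = 2π × 0.112 = 40.3°
tan(βl) = tan(40.3°) = 0.849
Z_in = Z_0·(Z_L + jZ_0·tanβl)/(Z_0 + jZ_L·tanβl)
     = 50·(123 + j42.4)/(50 + j104)

Z_in ≈ 39.5 − j40 Ω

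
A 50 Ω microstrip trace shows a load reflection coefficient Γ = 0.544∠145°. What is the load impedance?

Z_L = Z_0·(1 + Γ)/(1 − Γ) = 50·(0.554 + j0.312)/(1.45 − j0.312)

Z_L ≈ 16.1 + j14.3 Ω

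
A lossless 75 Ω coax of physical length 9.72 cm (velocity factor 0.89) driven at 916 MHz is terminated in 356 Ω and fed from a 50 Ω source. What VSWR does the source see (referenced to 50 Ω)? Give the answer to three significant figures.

VSWR ≈ 4.19

λ = v/f = 0.89·c / 916 MHz = 0.291 m
βl = 2π·l/λ = 2π × 0.333 = 120°
tan(βl) = -1.73
Z_in = Z_0·(Z_L + jZ_0·tanβl)/(Z_0 + jZ_L·tanβl) = 20.8 + j40.9 Ω
Γ_s = (Z_in − Z_s)/(Z_in + Z_s) = (-29.2 + j40.9)/(70.8 + j40.9), |Γ_s| = 0.615
VSWR = (1 + |Γ_s|)/(1 − |Γ_s|)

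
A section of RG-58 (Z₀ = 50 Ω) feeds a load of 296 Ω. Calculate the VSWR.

VSWR ≈ 5.92

Γ = (296 − 50)/(296 + 50) = 0.711
VSWR = (1 + 0.711)/(1 − 0.711)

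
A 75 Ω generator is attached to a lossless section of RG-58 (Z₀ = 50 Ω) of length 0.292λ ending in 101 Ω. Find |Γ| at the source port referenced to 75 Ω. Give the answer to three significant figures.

βl = 2π × 0.292 = 105°
tan(βl) = -3.7
Z_in = Z_0·(Z_L + jZ_0·tanβl)/(Z_0 + jZ_L·tanβl) = 26.1 + j10 Ω
Γ_s = (Z_in − Z_s)/(Z_in + Z_s) = (-48.9 + j10)/(101 + j10), |Γ_s| = 0.491

|Γ| ≈ 0.491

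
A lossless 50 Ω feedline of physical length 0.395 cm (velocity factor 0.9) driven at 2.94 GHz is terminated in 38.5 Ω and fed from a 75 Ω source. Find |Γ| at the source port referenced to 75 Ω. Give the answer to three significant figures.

λ = v/f = 0.9·c / 2.94 GHz = 0.0918 m
βl = 2π·l/λ = 2π × 0.043 = 15.5°
tan(βl) = 0.277
Z_in = Z_0·(Z_L + jZ_0·tanβl)/(Z_0 + jZ_L·tanβl) = 39.7 + j5.39 Ω
Γ_s = (Z_in − Z_s)/(Z_in + Z_s) = (-35.3 + j5.39)/(115 + j5.39), |Γ_s| = 0.312

|Γ| ≈ 0.312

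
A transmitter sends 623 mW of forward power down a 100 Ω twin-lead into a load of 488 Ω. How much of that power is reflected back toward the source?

Γ = (488 − 100)/(488 + 100) = 0.66
|Γ|² = 0.435
P_refl = |Γ|²·P_inc = 271 mW, P_del = (1 − |Γ|²)·P_inc = 352 mW

P_reflected ≈ 271 mW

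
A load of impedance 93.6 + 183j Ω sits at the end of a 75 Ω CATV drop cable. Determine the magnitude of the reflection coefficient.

|Γ| ≈ 0.739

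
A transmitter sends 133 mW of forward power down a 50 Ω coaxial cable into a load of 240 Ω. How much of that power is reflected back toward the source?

P_reflected ≈ 57.1 mW

Γ = (240 − 50)/(240 + 50) = 0.655
|Γ|² = 0.429
P_refl = |Γ|²·P_inc = 57.1 mW, P_del = (1 − |Γ|²)·P_inc = 75.9 mW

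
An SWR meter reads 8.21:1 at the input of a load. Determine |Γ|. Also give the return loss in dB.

|Γ| = (S − 1)/(S + 1) = (8.21 − 1)/(8.21 + 1) = 7.21/9.21
RL = −20·log₁₀|Γ| = −20·log₁₀(0.783)

|Γ| ≈ 0.783; return loss ≈ 2.13 dB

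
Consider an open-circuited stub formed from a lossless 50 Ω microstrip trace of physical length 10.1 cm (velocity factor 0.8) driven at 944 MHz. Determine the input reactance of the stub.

X_in ≈ 66.4 Ω (inductive)

λ = v/f = 0.8·c / 944 MHz = 0.254 m
βl = 2π·l/λ = 2π × 0.397 = 143°
tan(βl) = -0.753
For an open-circuited stub, Z_in = −jZ_0·cot(βl) = −jZ_0/tan(βl)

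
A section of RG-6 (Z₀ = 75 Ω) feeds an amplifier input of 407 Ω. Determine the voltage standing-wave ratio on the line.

VSWR ≈ 5.43

For a purely resistive load, VSWR = R_L/Z_0 or Z_0/R_L (whichever > 1) = 407/75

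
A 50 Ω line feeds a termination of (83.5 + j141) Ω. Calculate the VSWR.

Γ = (Z_L − Z_0)/(Z_L + Z_0) = (33.5 + j141)/(133.5 + j141)
|Γ| = 145/194 = 0.746
VSWR = (1 + |Γ|)/(1 − |Γ|) = 1.75/0.254

VSWR ≈ 6.89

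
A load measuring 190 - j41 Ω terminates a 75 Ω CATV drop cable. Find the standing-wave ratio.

VSWR ≈ 2.67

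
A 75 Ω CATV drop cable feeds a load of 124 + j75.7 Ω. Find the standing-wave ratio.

VSWR ≈ 2.47

Γ = (Z_L − Z_0)/(Z_L + Z_0) = (49 + j75.7)/(199 + j75.7)
|Γ| = 90.2/213 = 0.424
VSWR = (1 + |Γ|)/(1 − |Γ|) = 1.42/0.576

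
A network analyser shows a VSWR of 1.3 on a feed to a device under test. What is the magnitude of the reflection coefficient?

|Γ| ≈ 0.13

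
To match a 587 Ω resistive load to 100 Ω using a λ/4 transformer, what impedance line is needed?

Z_qwt = √(Z_0·R_L) = √(100 × 587) = √58700

Z_qwt ≈ 242 Ω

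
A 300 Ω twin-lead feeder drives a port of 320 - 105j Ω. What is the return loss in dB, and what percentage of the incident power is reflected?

Γ = (20 − j105)/(620 − j105), |Γ| = 0.17
RL = −20·log₁₀(0.17) = 15.4 dB
P_refl/P_inc = |Γ|² = 0.0289

RL ≈ 15.4 dB; 2.89% of incident power reflected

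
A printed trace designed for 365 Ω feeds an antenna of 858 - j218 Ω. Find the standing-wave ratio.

Γ = (Z_L − Z_0)/(Z_L + Z_0) = (493 − j218)/(1223 − j218)
|Γ| = 539/1240 = 0.434
VSWR = (1 + |Γ|)/(1 − |Γ|) = 1.43/0.566

VSWR ≈ 2.53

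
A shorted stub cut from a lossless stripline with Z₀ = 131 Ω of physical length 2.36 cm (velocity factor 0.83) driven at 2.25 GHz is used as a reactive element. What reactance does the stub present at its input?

λ = v/f = 0.83·c / 2.25 GHz = 0.111 m
βl = 2π·l/λ = 2π × 0.213 = 76.8°
tan(βl) = 4.25
For a shorted stub, Z_in = jZ_0·tan(βl)

X_in ≈ 557 Ω (inductive)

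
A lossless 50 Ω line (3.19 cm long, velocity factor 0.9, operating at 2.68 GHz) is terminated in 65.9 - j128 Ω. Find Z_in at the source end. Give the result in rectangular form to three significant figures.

λ = v/f = 0.9·c / 2.68 GHz = 0.101 m
βl = 2π·l/λ = 2π × 0.317 = 114°
tan(βl) = tan(114°) = -2.25
Z_in = Z_0·(Z_L + jZ_0·tanβl)/(Z_0 + jZ_L·tanβl)
     = 50·(65.9 − j240)/(-238 − j148)

Z_in ≈ 12.7 + j42.7 Ω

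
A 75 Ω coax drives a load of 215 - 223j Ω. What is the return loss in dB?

Γ = (140 − j223)/(290 − j223), |Γ| = 0.72
RL = −20·log₁₀|Γ| = −20·log₁₀(0.72)

RL ≈ 2.86 dB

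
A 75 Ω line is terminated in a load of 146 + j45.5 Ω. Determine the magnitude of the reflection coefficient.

Γ = (Z_L − Z_0)/(Z_L + Z_0) = (71 + j45.5)/(221 + j45.5)
|Γ| = 84.3/226

|Γ| ≈ 0.374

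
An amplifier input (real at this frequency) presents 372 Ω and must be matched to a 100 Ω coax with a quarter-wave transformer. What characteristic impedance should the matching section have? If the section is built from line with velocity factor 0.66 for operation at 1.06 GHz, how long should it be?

Z_qwt = √(Z_0·R_L) = √(100 × 372) = √37200
λ = 0.66·c/f = 0.187 m, so l = λ/4 = 0.0467 m

Z_qwt ≈ 193 Ω; length ≈ 4.67 cm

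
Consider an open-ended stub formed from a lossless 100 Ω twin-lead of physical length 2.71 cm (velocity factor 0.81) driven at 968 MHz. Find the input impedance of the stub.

λ = v/f = 0.81·c / 968 MHz = 0.251 m
βl = 2π·l/λ = 2π × 0.108 = 38.9°
tan(βl) = 0.806
For an open-ended stub, Z_in = −jZ_0·cot(βl) = −jZ_0/tan(βl)

Z_in ≈ −j124 Ω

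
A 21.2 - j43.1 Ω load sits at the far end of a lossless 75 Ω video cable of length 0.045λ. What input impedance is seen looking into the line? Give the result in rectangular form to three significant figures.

βl = 2π × 0.045 = 16.2°
tan(βl) = tan(16.2°) = 0.291
Z_in = Z_0·(Z_L + jZ_0·tanβl)/(Z_0 + jZ_L·tanβl)
     = 75·(21.2 − j21.3)/(87.5 + j6.16)

Z_in ≈ 16.8 − j19.4 Ω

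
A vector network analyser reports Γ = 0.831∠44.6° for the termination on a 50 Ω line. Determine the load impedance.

Z_L = Z_0·(1 + Γ)/(1 − Γ) = 50·(1.59 + j0.583)/(0.408 − j0.583)

Z_L ≈ 30.5 + j115 Ω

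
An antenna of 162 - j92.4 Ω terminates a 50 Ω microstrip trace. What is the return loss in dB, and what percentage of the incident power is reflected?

RL ≈ 4.04 dB; 39.4% of incident power reflected

Γ = (112 − j92.4)/(212 − j92.4), |Γ| = 0.628
RL = −20·log₁₀(0.628) = 4.04 dB
P_refl/P_inc = |Γ|² = 0.394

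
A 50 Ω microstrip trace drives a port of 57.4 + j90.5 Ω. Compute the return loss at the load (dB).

RL ≈ 3.79 dB

Γ = (7.4 + j90.5)/(107.4 + j90.5), |Γ| = 0.647
RL = −20·log₁₀|Γ| = −20·log₁₀(0.647)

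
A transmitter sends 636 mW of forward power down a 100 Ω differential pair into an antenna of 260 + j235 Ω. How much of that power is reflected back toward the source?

|Γ| = |(160 + j235)/(360 + j235)| = 0.661
|Γ|² = 0.437
P_refl = |Γ|²·P_inc = 278 mW, P_del = (1 − |Γ|²)·P_inc = 358 mW

P_reflected ≈ 278 mW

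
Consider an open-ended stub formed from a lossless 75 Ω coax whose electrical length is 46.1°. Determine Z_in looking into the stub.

Z_in ≈ −j72.2 Ω

tan(βl) = 1.04
For an open-ended stub, Z_in = −jZ_0·cot(βl) = −jZ_0/tan(βl)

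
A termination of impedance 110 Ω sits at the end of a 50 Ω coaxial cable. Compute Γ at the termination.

Γ = (Z_L − Z_0)/(Z_L + Z_0) = (110 − 50)/(110 + 50) = 60/160

Γ = 0.375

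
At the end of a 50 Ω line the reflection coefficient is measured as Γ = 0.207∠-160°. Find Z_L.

Z_L ≈ 33.4 − j4.94 Ω

Z_L = Z_0·(1 + Γ)/(1 − Γ) = 50·(0.805 − j0.0708)/(1.19 + j0.0708)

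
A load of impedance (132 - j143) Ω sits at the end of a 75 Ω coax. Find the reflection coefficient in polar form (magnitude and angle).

Γ = (Z_L − Z_0)/(Z_L + Z_0) = (57 − j143)/(207 − j143)
|Γ| = 154/252 = 0.612

Γ ≈ 0.612 ∠ -33.6°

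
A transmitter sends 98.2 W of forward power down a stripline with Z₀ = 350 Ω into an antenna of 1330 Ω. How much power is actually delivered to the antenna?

Γ = (1330 − 350)/(1330 + 350) = 0.583
|Γ|² = 0.34
P_refl = |Γ|²·P_inc = 33.4 W, P_del = (1 − |Γ|²)·P_inc = 64.8 W

P_delivered ≈ 64.8 W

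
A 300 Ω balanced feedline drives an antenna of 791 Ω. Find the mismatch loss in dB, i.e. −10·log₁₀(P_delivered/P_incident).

Γ = (791 − 300)/(791 + 300) = 0.45
|Γ|² = 0.203, so P_del/P_inc = 1 − |Γ|² = 0.797
ML = −10·log₁₀(1 − |Γ|²)

mismatch loss ≈ 0.983 dB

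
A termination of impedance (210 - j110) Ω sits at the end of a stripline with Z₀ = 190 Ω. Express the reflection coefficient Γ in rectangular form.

Γ = (Z_L − Z_0)/(Z_L + Z_0) = (20 − j110)/(400 − j110)

Γ ≈ 0.117 − j0.243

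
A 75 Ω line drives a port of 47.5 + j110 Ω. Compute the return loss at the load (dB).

Γ = (-27.5 + j110)/(122.5 + j110), |Γ| = 0.689
RL = −20·log₁₀|Γ| = −20·log₁₀(0.689)

RL ≈ 3.24 dB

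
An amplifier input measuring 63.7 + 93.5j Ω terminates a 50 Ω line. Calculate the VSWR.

VSWR ≈ 4.59

Γ = (Z_L − Z_0)/(Z_L + Z_0) = (13.7 + j93.5)/(113.7 + j93.5)
|Γ| = 94.5/147 = 0.642
VSWR = (1 + |Γ|)/(1 − |Γ|) = 1.64/0.358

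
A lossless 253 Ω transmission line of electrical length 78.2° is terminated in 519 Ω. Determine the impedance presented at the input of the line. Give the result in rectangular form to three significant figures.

Z_in ≈ 127 − j39.9 Ω

tan(βl) = tan(78.2°) = 4.79
Z_in = Z_0·(Z_L + jZ_0·tanβl)/(Z_0 + jZ_L·tanβl)
     = 253·(519 + j1210)/(253 + j2480)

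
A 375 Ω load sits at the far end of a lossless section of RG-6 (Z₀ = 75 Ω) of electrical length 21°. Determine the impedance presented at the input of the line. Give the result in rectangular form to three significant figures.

Z_in ≈ 91.9 − j148 Ω

tan(βl) = tan(21°) = 0.384
Z_in = Z_0·(Z_L + jZ_0·tanβl)/(Z_0 + jZ_L·tanβl)
     = 75·(375 + j28.8)/(75 + j144)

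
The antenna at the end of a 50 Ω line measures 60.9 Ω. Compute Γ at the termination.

Γ = (Z_L − Z_0)/(Z_L + Z_0) = (60.9 − 50)/(60.9 + 50) = 10.9/110.9

Γ = 0.0983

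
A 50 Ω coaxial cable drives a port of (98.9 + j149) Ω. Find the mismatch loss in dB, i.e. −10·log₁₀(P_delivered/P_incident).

mismatch loss ≈ 3.51 dB

Γ = (48.9 + j149)/(148.9 + j149), |Γ| = 0.744
|Γ|² = 0.554, so P_del/P_inc = 1 − |Γ|² = 0.446
ML = −10·log₁₀(1 − |Γ|²)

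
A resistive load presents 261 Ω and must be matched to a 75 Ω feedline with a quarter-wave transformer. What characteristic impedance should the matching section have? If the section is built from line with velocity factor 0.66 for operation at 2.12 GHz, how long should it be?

Z_qwt ≈ 140 Ω; length ≈ 2.33 cm

Z_qwt = √(Z_0·R_L) = √(75 × 261) = √19580
λ = 0.66·c/f = 0.0934 m, so l = λ/4 = 0.0233 m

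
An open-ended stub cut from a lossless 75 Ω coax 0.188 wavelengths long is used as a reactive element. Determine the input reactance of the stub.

X_in ≈ -30.8 Ω (capacitive)

βl = 2π × 0.188 = 67.7°
tan(βl) = 2.44
For an open-ended stub, Z_in = −jZ_0·cot(βl) = −jZ_0/tan(βl)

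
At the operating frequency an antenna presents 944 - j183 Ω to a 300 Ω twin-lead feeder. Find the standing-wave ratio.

Γ = (Z_L − Z_0)/(Z_L + Z_0) = (644 − j183)/(1244 − j183)
|Γ| = 669/1260 = 0.532
VSWR = (1 + |Γ|)/(1 − |Γ|) = 1.53/0.468

VSWR ≈ 3.28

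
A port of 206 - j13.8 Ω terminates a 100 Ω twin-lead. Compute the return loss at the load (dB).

RL ≈ 9.14 dB

Γ = (106 − j13.8)/(306 − j13.8), |Γ| = 0.349
RL = −20·log₁₀|Γ| = −20·log₁₀(0.349)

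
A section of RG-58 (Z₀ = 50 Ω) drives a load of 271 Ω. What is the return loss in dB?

RL ≈ 3.24 dB

Γ = (271 − 50)/(271 + 50) = 0.688
RL = −20·log₁₀|Γ| = −20·log₁₀(0.688)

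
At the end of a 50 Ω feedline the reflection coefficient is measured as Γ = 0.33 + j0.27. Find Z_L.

Z_L ≈ 78.4 + j51.7 Ω

Z_L = Z_0·(1 + Γ)/(1 − Γ) = 50·(1.33 + j0.27)/(0.67 − j0.27)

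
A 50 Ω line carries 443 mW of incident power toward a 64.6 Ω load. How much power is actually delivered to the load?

Γ = (64.6 − 50)/(64.6 + 50) = 0.127
|Γ|² = 0.0162
P_refl = |Γ|²·P_inc = 7.19 mW, P_del = (1 − |Γ|²)·P_inc = 436 mW

P_delivered ≈ 436 mW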